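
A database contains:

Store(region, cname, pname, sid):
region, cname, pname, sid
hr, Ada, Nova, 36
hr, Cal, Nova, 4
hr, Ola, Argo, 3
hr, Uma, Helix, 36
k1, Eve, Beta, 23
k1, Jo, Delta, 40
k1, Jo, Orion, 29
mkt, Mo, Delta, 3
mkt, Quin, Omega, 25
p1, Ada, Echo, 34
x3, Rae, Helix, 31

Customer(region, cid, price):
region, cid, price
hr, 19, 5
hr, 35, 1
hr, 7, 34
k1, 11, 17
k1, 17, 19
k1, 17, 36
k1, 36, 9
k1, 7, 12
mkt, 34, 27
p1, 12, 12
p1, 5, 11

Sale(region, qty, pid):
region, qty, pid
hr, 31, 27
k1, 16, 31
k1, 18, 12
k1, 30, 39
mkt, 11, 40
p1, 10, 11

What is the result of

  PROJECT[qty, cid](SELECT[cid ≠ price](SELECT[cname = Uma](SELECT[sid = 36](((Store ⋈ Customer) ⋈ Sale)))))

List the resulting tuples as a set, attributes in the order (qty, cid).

{(31, 19), (31, 35), (31, 7)}

Natural join on region: {(hr, Ada, Nova, 36, 19, 5), (hr, Ada, Nova, 36, 35, 1), (hr, Ada, Nova, 36, 7, 34), (hr, Cal, Nova, 4, 19, 5), (hr, Cal, Nova, 4, 35, 1), (hr, Cal, Nova, 4, 7, 34), (hr, Ola, Argo, 3, 19, 5), (hr, Ola, Argo, 3, 35, 1), (hr, Ola, Argo, 3, 7, 34), (hr, Uma, Helix, 36, 19, 5), (hr, Uma, Helix, 36, 35, 1), (hr, Uma, Helix, 36, 7, 34), (k1, Eve, Beta, 23, 11, 17), (k1, Eve, Beta, 23, 17, 19), (k1, Eve, Beta, 23, 17, 36), (k1, Eve, Beta, 23, 36, 9), (k1, Eve, Beta, 23, 7, 12), (k1, Jo, Delta, 40, 11, 17), (k1, Jo, Delta, 40, 17, 19), (k1, Jo, Delta, 40, 17, 36), (k1, Jo, Delta, 40, 36, 9), (k1, Jo, Delta, 40, 7, 12), (k1, Jo, Orion, 29, 11, 17), (k1, Jo, Orion, 29, 17, 19), (k1, Jo, Orion, 29, 17, 36), (k1, Jo, Orion, 29, 36, 9), (k1, Jo, Orion, 29, 7, 12), (mkt, Mo, Delta, 3, 34, 27), (mkt, Quin, Omega, 25, 34, 27), (p1, Ada, Echo, 34, 12, 12), (p1, Ada, Echo, 34, 5, 11)}
Natural join on region: {(hr, Ada, Nova, 36, 19, 5, 31, 27), (hr, Ada, Nova, 36, 35, 1, 31, 27), (hr, Ada, Nova, 36, 7, 34, 31, 27), (hr, Cal, Nova, 4, 19, 5, 31, 27), (hr, Cal, Nova, 4, 35, 1, 31, 27), (hr, Cal, Nova, 4, 7, 34, 31, 27), (hr, Ola, Argo, 3, 19, 5, 31, 27), (hr, Ola, Argo, 3, 35, 1, 31, 27), (hr, Ola, Argo, 3, 7, 34, 31, 27), (hr, Uma, Helix, 36, 19, 5, 31, 27), (hr, Uma, Helix, 36, 35, 1, 31, 27), (hr, Uma, Helix, 36, 7, 34, 31, 27), (k1, Eve, Beta, 23, 11, 17, 16, 31), (k1, Eve, Beta, 23, 11, 17, 18, 12), (k1, Eve, Beta, 23, 11, 17, 30, 39), (k1, Eve, Beta, 23, 17, 19, 16, 31), (k1, Eve, Beta, 23, 17, 19, 18, 12), (k1, Eve, Beta, 23, 17, 19, 30, 39), (k1, Eve, Beta, 23, 17, 36, 16, 31), (k1, Eve, Beta, 23, 17, 36, 18, 12), (k1, Eve, Beta, 23, 17, 36, 30, 39), (k1, Eve, Beta, 23, 36, 9, 16, 31), (k1, Eve, Beta, 23, 36, 9, 18, 12), (k1, Eve, Beta, 23, 36, 9, 30, 39), (k1, Eve, Beta, 23, 7, 12, 16, 31), (k1, Eve, Beta, 23, 7, 12, 18, 12), (k1, Eve, Beta, 23, 7, 12, 30, 39), (k1, Jo, Delta, 40, 11, 17, 16, 31), (k1, Jo, Delta, 40, 11, 17, 18, 12), (k1, Jo, Delta, 40, 11, 17, 30, 39), (k1, Jo, Delta, 40, 17, 19, 16, 31), (k1, Jo, Delta, 40, 17, 19, 18, 12), (k1, Jo, Delta, 40, 17, 19, 30, 39), (k1, Jo, Delta, 40, 17, 36, 16, 31), (k1, Jo, Delta, 40, 17, 36, 18, 12), (k1, Jo, Delta, 40, 17, 36, 30, 39), (k1, Jo, Delta, 40, 36, 9, 16, 31), (k1, Jo, Delta, 40, 36, 9, 18, 12), (k1, Jo, Delta, 40, 36, 9, 30, 39), (k1, Jo, Delta, 40, 7, 12, 16, 31), (k1, Jo, Delta, 40, 7, 12, 18, 12), (k1, Jo, Delta, 40, 7, 12, 30, 39), (k1, Jo, Orion, 29, 11, 17, 16, 31), (k1, Jo, Orion, 29, 11, 17, 18, 12), (k1, Jo, Orion, 29, 11, 17, 30, 39), (k1, Jo, Orion, 29, 17, 19, 16, 31), (k1, Jo, Orion, 29, 17, 19, 18, 12), (k1, Jo, Orion, 29, 17, 19, 30, 39), (k1, Jo, Orion, 29, 17, 36, 16, 31), (k1, Jo, Orion, 29, 17, 36, 18, 12), (k1, Jo, Orion, 29, 17, 36, 30, 39), (k1, Jo, Orion, 29, 36, 9, 16, 31), (k1, Jo, Orion, 29, 36, 9, 18, 12), (k1, Jo, Orion, 29, 36, 9, 30, 39), (k1, Jo, Orion, 29, 7, 12, 16, 31), (k1, Jo, Orion, 29, 7, 12, 18, 12), (k1, Jo, Orion, 29, 7, 12, 30, 39), (mkt, Mo, Delta, 3, 34, 27, 11, 40), (mkt, Quin, Omega, 25, 34, 27, 11, 40), (p1, Ada, Echo, 34, 12, 12, 10, 11), (p1, Ada, Echo, 34, 5, 11, 10, 11)}
Apply σ_{sid = 36}; surviving tuples: {(hr, Ada, Nova, 36, 19, 5, 31, 27), (hr, Ada, Nova, 36, 35, 1, 31, 27), (hr, Ada, Nova, 36, 7, 34, 31, 27), (hr, Uma, Helix, 36, 19, 5, 31, 27), (hr, Uma, Helix, 36, 35, 1, 31, 27), (hr, Uma, Helix, 36, 7, 34, 31, 27)}
Apply σ_{cname = Uma}; surviving tuples: {(hr, Uma, Helix, 36, 19, 5, 31, 27), (hr, Uma, Helix, 36, 35, 1, 31, 27), (hr, Uma, Helix, 36, 7, 34, 31, 27)}
Apply σ_{cid ≠ price}; surviving tuples: {(hr, Uma, Helix, 36, 19, 5, 31, 27), (hr, Uma, Helix, 36, 35, 1, 31, 27), (hr, Uma, Helix, 36, 7, 34, 31, 27)}
Projecting to qty, cid: {(31, 19), (31, 35), (31, 7)}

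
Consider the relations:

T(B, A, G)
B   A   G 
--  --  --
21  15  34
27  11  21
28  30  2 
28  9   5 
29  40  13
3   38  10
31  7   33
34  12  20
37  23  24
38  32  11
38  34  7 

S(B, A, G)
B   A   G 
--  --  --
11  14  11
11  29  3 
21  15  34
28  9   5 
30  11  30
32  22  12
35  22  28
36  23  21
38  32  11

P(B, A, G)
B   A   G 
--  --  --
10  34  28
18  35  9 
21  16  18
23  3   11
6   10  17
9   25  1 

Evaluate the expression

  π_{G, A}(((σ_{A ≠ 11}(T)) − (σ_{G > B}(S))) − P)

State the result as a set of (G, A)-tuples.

{(10, 38), (11, 32), (13, 40), (2, 30), (20, 12), (24, 23), (33, 7), (5, 9), (7, 34)}

Filtering on A ≠ 11 leaves {(21, 15, 34), (28, 30, 2), (28, 9, 5), (29, 40, 13), (3, 38, 10), (31, 7, 33), (34, 12, 20), (37, 23, 24), (38, 32, 11), (38, 34, 7)}.
Filtering on G > B leaves {(21, 15, 34)}.
Set difference of the two operands is {(28, 30, 2), (28, 9, 5), (29, 40, 13), (3, 38, 10), (31, 7, 33), (34, 12, 20), (37, 23, 24), (38, 32, 11), (38, 34, 7)}.
Set difference of the two operands is {(28, 30, 2), (28, 9, 5), (29, 40, 13), (3, 38, 10), (31, 7, 33), (34, 12, 20), (37, 23, 24), (38, 32, 11), (38, 34, 7)}.
Keep only column(s) G, A: {(10, 38), (11, 32), (13, 40), (2, 30), (20, 12), (24, 23), (33, 7), (5, 9), (7, 34)}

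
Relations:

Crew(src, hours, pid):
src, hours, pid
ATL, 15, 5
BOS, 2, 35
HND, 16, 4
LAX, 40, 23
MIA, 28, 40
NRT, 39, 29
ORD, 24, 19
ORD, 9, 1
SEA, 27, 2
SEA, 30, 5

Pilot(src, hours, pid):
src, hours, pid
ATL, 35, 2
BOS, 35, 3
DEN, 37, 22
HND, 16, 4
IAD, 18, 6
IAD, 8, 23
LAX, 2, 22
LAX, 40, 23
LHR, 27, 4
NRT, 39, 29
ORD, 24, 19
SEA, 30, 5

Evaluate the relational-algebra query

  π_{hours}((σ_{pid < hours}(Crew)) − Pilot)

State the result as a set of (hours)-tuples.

Apply σ_{pid < hours}; surviving tuples: {(ATL, 15, 5), (HND, 16, 4), (LAX, 40, 23), (NRT, 39, 29), (ORD, 24, 19), (ORD, 9, 1), (SEA, 27, 2), (SEA, 30, 5)}
Difference: {(ATL, 15, 5), (HND, 16, 4), (LAX, 40, 23), (NRT, 39, 29), (ORD, 24, 19), (ORD, 9, 1), (SEA, 27, 2), (SEA, 30, 5)} with {(ATL, 35, 2), (BOS, 35, 3), (DEN, 37, 22), (HND, 16, 4), (IAD, 18, 6), (IAD, 8, 23), (LAX, 2, 22), (LAX, 40, 23), (LHR, 27, 4), (NRT, 39, 29), (ORD, 24, 19), (SEA, 30, 5)} → {(ATL, 15, 5), (ORD, 9, 1), (SEA, 27, 2)}
π_{hours} gives {15, 27, 9}.

{15, 27, 9}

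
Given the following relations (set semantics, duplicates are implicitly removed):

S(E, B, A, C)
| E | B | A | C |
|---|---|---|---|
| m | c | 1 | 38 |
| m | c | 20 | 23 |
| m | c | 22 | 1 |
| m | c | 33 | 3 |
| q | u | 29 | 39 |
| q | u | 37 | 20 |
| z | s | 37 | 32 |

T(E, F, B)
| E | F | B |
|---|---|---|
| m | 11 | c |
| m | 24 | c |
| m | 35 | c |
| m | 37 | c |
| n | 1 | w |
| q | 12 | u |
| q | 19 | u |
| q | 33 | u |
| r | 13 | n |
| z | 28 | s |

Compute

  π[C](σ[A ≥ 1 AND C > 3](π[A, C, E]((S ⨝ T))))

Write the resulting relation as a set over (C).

S ⋈ T (natural join on E, B): {(m, c, 1, 38, 11), (m, c, 1, 38, 24), (m, c, 1, 38, 35), (m, c, 1, 38, 37), (m, c, 20, 23, 11), (m, c, 20, 23, 24), (m, c, 20, 23, 35), (m, c, 20, 23, 37), (m, c, 22, 1, 11), (m, c, 22, 1, 24), (m, c, 22, 1, 35), (m, c, 22, 1, 37), (m, c, 33, 3, 11), (m, c, 33, 3, 24), (m, c, 33, 3, 35), (m, c, 33, 3, 37), (q, u, 29, 39, 12), (q, u, 29, 39, 19), (q, u, 29, 39, 33), (q, u, 37, 20, 12), (q, u, 37, 20, 19), (q, u, 37, 20, 33), (z, s, 37, 32, 28)}
π[A, C, E]: project onto (A, C, E) (16 duplicate(s) eliminated) → {(1, 38, m), (20, 23, m), (22, 1, m), (29, 39, q), (33, 3, m), (37, 20, q), (37, 32, z)}
Apply σ_{A ≥ 1 AND C > 3}; surviving tuples: {(1, 38, m), (20, 23, m), (29, 39, q), (37, 20, q), (37, 32, z)}
π[C]: project onto (C) → {20, 23, 32, 38, 39}

{20, 23, 32, 38, 39}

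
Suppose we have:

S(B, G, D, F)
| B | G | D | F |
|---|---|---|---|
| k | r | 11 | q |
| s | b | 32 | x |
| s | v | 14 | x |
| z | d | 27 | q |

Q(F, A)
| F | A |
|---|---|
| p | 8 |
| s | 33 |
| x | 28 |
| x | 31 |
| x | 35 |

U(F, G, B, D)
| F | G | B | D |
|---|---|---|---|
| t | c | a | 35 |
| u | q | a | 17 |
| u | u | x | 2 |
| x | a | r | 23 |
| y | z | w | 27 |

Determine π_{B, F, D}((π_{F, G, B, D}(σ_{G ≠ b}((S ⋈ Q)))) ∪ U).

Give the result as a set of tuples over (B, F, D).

{(a, t, 35), (a, u, 17), (r, x, 23), (s, x, 14), (w, y, 27), (x, u, 2)}

Joining S and Q on F yields {(s, b, 32, x, 28), (s, b, 32, x, 31), (s, b, 32, x, 35), (s, v, 14, x, 28), (s, v, 14, x, 31), (s, v, 14, x, 35)}.
σ[G ≠ b]: keep tuples satisfying G ≠ b → {(s, v, 14, x, 28), (s, v, 14, x, 31), (s, v, 14, x, 35)}
π_{F, G, B, D} gives {(x, v, s, 14)} (2 duplicate(s) eliminated).
Set union of the two operands is {(t, c, a, 35), (u, q, a, 17), (u, u, x, 2), (x, a, r, 23), (x, v, s, 14), (y, z, w, 27)}.
π_{B, F, D} gives {(a, t, 35), (a, u, 17), (r, x, 23), (s, x, 14), (w, y, 27), (x, u, 2)}.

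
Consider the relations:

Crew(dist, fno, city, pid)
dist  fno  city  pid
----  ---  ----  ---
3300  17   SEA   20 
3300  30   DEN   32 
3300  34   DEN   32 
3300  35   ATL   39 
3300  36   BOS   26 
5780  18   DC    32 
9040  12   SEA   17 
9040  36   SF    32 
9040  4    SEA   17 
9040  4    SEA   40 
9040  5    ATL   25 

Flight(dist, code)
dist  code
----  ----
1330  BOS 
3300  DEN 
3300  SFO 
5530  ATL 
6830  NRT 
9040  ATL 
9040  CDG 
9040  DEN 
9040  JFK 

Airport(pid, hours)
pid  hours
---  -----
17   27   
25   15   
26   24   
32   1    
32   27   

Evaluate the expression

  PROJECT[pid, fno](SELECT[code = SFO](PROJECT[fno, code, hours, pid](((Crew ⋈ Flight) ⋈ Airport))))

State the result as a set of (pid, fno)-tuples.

Crew ⋈ Flight (natural join on dist): {(3300, 17, SEA, 20, DEN), (3300, 17, SEA, 20, SFO), (3300, 30, DEN, 32, DEN), (3300, 30, DEN, 32, SFO), (3300, 34, DEN, 32, DEN), (3300, 34, DEN, 32, SFO), (3300, 35, ATL, 39, DEN), (3300, 35, ATL, 39, SFO), (3300, 36, BOS, 26, DEN), (3300, 36, BOS, 26, SFO), (9040, 12, SEA, 17, ATL), (9040, 12, SEA, 17, CDG), (9040, 12, SEA, 17, DEN), (9040, 12, SEA, 17, JFK), (9040, 36, SF, 32, ATL), (9040, 36, SF, 32, CDG), (9040, 36, SF, 32, DEN), (9040, 36, SF, 32, JFK), (9040, 4, SEA, 17, ATL), (9040, 4, SEA, 17, CDG), (9040, 4, SEA, 17, DEN), (9040, 4, SEA, 17, JFK), (9040, 4, SEA, 40, ATL), (9040, 4, SEA, 40, CDG), (9040, 4, SEA, 40, DEN), (9040, 4, SEA, 40, JFK), (9040, 5, ATL, 25, ATL), (9040, 5, ATL, 25, CDG), (9040, 5, ATL, 25, DEN), (9040, 5, ATL, 25, JFK)}
(Crew ⋈ Flight) ⋈ Airport (natural join on pid): {(3300, 30, DEN, 32, DEN, 1), (3300, 30, DEN, 32, DEN, 27), (3300, 30, DEN, 32, SFO, 1), (3300, 30, DEN, 32, SFO, 27), (3300, 34, DEN, 32, DEN, 1), (3300, 34, DEN, 32, DEN, 27), (3300, 34, DEN, 32, SFO, 1), (3300, 34, DEN, 32, SFO, 27), (3300, 36, BOS, 26, DEN, 24), (3300, 36, BOS, 26, SFO, 24), (9040, 12, SEA, 17, ATL, 27), (9040, 12, SEA, 17, CDG, 27), (9040, 12, SEA, 17, DEN, 27), (9040, 12, SEA, 17, JFK, 27), (9040, 36, SF, 32, ATL, 1), (9040, 36, SF, 32, ATL, 27), (9040, 36, SF, 32, CDG, 1), (9040, 36, SF, 32, CDG, 27), (9040, 36, SF, 32, DEN, 1), (9040, 36, SF, 32, DEN, 27), (9040, 36, SF, 32, JFK, 1), (9040, 36, SF, 32, JFK, 27), (9040, 4, SEA, 17, ATL, 27), (9040, 4, SEA, 17, CDG, 27), (9040, 4, SEA, 17, DEN, 27), (9040, 4, SEA, 17, JFK, 27), (9040, 5, ATL, 25, ATL, 15), (9040, 5, ATL, 25, CDG, 15), (9040, 5, ATL, 25, DEN, 15), (9040, 5, ATL, 25, JFK, 15)}
Keep only column(s) fno, code, hours, pid: {(12, ATL, 27, 17), (12, CDG, 27, 17), (12, DEN, 27, 17), (12, JFK, 27, 17), (30, DEN, 1, 32), (30, DEN, 27, 32), (30, SFO, 1, 32), (30, SFO, 27, 32), (34, DEN, 1, 32), (34, DEN, 27, 32), (34, SFO, 1, 32), (34, SFO, 27, 32), (36, ATL, 1, 32), (36, ATL, 27, 32), (36, CDG, 1, 32), (36, CDG, 27, 32), (36, DEN, 1, 32), (36, DEN, 24, 26), (36, DEN, 27, 32), (36, JFK, 1, 32), (36, JFK, 27, 32), (36, SFO, 24, 26), (4, ATL, 27, 17), (4, CDG, 27, 17), (4, DEN, 27, 17), (4, JFK, 27, 17), (5, ATL, 15, 25), (5, CDG, 15, 25), (5, DEN, 15, 25), (5, JFK, 15, 25)}
Apply σ_{code = SFO}; surviving tuples: {(30, SFO, 1, 32), (30, SFO, 27, 32), (34, SFO, 1, 32), (34, SFO, 27, 32), (36, SFO, 24, 26)}
Keep only column(s) pid, fno (2 duplicate(s) eliminated): {(26, 36), (32, 30), (32, 34)}

{(26, 36), (32, 30), (32, 34)}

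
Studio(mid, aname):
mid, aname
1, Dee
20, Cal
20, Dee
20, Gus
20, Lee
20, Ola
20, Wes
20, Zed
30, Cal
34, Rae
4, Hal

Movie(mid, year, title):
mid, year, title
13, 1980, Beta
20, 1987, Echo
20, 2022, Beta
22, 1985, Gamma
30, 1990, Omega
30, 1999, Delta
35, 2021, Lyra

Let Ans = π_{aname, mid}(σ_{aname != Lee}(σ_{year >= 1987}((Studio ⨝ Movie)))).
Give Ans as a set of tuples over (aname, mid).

{(Cal, 20), (Cal, 30), (Dee, 20), (Gus, 20), (Ola, 20), (Wes, 20), (Zed, 20)}

Studio ⋈ Movie (natural join on mid): {(20, Cal, 1987, Echo), (20, Cal, 2022, Beta), (20, Dee, 1987, Echo), (20, Dee, 2022, Beta), (20, Gus, 1987, Echo), (20, Gus, 2022, Beta), (20, Lee, 1987, Echo), (20, Lee, 2022, Beta), (20, Ola, 1987, Echo), (20, Ola, 2022, Beta), (20, Wes, 1987, Echo), (20, Wes, 2022, Beta), (20, Zed, 1987, Echo), (20, Zed, 2022, Beta), (30, Cal, 1990, Omega), (30, Cal, 1999, Delta)}
Apply σ_{year >= 1987}; surviving tuples: {(20, Cal, 1987, Echo), (20, Cal, 2022, Beta), (20, Dee, 1987, Echo), (20, Dee, 2022, Beta), (20, Gus, 1987, Echo), (20, Gus, 2022, Beta), (20, Lee, 1987, Echo), (20, Lee, 2022, Beta), (20, Ola, 1987, Echo), (20, Ola, 2022, Beta), (20, Wes, 1987, Echo), (20, Wes, 2022, Beta), (20, Zed, 1987, Echo), (20, Zed, 2022, Beta), (30, Cal, 1990, Omega), (30, Cal, 1999, Delta)}
Apply σ_{aname != Lee}; surviving tuples: {(20, Cal, 1987, Echo), (20, Cal, 2022, Beta), (20, Dee, 1987, Echo), (20, Dee, 2022, Beta), (20, Gus, 1987, Echo), (20, Gus, 2022, Beta), (20, Ola, 1987, Echo), (20, Ola, 2022, Beta), (20, Wes, 1987, Echo), (20, Wes, 2022, Beta), (20, Zed, 1987, Echo), (20, Zed, 2022, Beta), (30, Cal, 1990, Omega), (30, Cal, 1999, Delta)}
Keep only column(s) aname, mid (7 duplicate(s) eliminated): {(Cal, 20), (Cal, 30), (Dee, 20), (Gus, 20), (Ola, 20), (Wes, 20), (Zed, 20)}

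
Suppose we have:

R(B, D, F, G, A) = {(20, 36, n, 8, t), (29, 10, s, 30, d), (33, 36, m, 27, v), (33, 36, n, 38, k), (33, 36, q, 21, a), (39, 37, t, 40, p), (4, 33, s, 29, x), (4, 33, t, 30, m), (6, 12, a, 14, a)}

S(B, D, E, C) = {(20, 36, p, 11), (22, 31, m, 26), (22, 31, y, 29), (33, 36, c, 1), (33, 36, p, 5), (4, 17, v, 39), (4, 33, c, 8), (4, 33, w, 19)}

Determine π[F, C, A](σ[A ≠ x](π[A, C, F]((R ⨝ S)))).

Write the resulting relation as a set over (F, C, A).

R ⋈ S (natural join on B, D): {(20, 36, n, 8, t, p, 11), (33, 36, m, 27, v, c, 1), (33, 36, m, 27, v, p, 5), (33, 36, n, 38, k, c, 1), (33, 36, n, 38, k, p, 5), (33, 36, q, 21, a, c, 1), (33, 36, q, 21, a, p, 5), (4, 33, s, 29, x, c, 8), (4, 33, s, 29, x, w, 19), (4, 33, t, 30, m, c, 8), (4, 33, t, 30, m, w, 19)}
Projecting to A, C, F: {(a, 1, q), (a, 5, q), (k, 1, n), (k, 5, n), (m, 19, t), (m, 8, t), (t, 11, n), (v, 1, m), (v, 5, m), (x, 19, s), (x, 8, s)}
σ[A ≠ x]: keep tuples satisfying A ≠ x → {(a, 1, q), (a, 5, q), (k, 1, n), (k, 5, n), (m, 19, t), (m, 8, t), (t, 11, n), (v, 1, m), (v, 5, m)}
Projecting to F, C, A: {(m, 1, v), (m, 5, v), (n, 1, k), (n, 11, t), (n, 5, k), (q, 1, a), (q, 5, a), (t, 19, m), (t, 8, m)}

{(m, 1, v), (m, 5, v), (n, 1, k), (n, 11, t), (n, 5, k), (q, 1, a), (q, 5, a), (t, 19, m), (t, 8, m)}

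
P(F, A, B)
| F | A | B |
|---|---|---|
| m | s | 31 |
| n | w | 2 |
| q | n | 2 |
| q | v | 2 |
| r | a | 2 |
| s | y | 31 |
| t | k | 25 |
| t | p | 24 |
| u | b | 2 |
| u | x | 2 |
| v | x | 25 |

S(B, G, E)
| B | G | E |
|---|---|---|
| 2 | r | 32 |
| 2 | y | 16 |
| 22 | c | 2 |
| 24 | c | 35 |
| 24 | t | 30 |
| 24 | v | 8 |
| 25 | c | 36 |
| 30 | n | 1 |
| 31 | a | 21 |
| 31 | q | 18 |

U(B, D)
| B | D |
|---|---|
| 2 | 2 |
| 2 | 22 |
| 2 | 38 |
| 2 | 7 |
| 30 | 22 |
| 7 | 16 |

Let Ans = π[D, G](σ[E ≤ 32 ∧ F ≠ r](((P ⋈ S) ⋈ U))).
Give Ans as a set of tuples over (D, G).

P ⋈ S (natural join on B): {(m, s, 31, a, 21), (m, s, 31, q, 18), (n, w, 2, r, 32), (n, w, 2, y, 16), (q, n, 2, r, 32), (q, n, 2, y, 16), (q, v, 2, r, 32), (q, v, 2, y, 16), (r, a, 2, r, 32), (r, a, 2, y, 16), (s, y, 31, a, 21), (s, y, 31, q, 18), (t, k, 25, c, 36), (t, p, 24, c, 35), (t, p, 24, t, 30), (t, p, 24, v, 8), (u, b, 2, r, 32), (u, b, 2, y, 16), (u, x, 2, r, 32), (u, x, 2, y, 16), (v, x, 25, c, 36)}
(P ⋈ S) ⋈ U (natural join on B): {(n, w, 2, r, 32, 2), (n, w, 2, r, 32, 22), (n, w, 2, r, 32, 38), (n, w, 2, r, 32, 7), (n, w, 2, y, 16, 2), (n, w, 2, y, 16, 22), (n, w, 2, y, 16, 38), (n, w, 2, y, 16, 7), (q, n, 2, r, 32, 2), (q, n, 2, r, 32, 22), (q, n, 2, r, 32, 38), (q, n, 2, r, 32, 7), (q, n, 2, y, 16, 2), (q, n, 2, y, 16, 22), (q, n, 2, y, 16, 38), (q, n, 2, y, 16, 7), (q, v, 2, r, 32, 2), (q, v, 2, r, 32, 22), (q, v, 2, r, 32, 38), (q, v, 2, r, 32, 7), (q, v, 2, y, 16, 2), (q, v, 2, y, 16, 22), (q, v, 2, y, 16, 38), (q, v, 2, y, 16, 7), (r, a, 2, r, 32, 2), (r, a, 2, r, 32, 22), (r, a, 2, r, 32, 38), (r, a, 2, r, 32, 7), (r, a, 2, y, 16, 2), (r, a, 2, y, 16, 22), (r, a, 2, y, 16, 38), (r, a, 2, y, 16, 7), (u, b, 2, r, 32, 2), (u, b, 2, r, 32, 22), (u, b, 2, r, 32, 38), (u, b, 2, r, 32, 7), (u, b, 2, y, 16, 2), (u, b, 2, y, 16, 22), (u, b, 2, y, 16, 38), (u, b, 2, y, 16, 7), (u, x, 2, r, 32, 2), (u, x, 2, r, 32, 22), (u, x, 2, r, 32, 38), (u, x, 2, r, 32, 7), (u, x, 2, y, 16, 2), (u, x, 2, y, 16, 22), (u, x, 2, y, 16, 38), (u, x, 2, y, 16, 7)}
Selection E ≤ 32 ∧ F ≠ r: {(n, w, 2, r, 32, 2), (n, w, 2, r, 32, 22), (n, w, 2, r, 32, 38), (n, w, 2, r, 32, 7), (n, w, 2, y, 16, 2), (n, w, 2, y, 16, 22), (n, w, 2, y, 16, 38), (n, w, 2, y, 16, 7), (q, n, 2, r, 32, 2), (q, n, 2, r, 32, 22), (q, n, 2, r, 32, 38), (q, n, 2, r, 32, 7), (q, n, 2, y, 16, 2), (q, n, 2, y, 16, 22), (q, n, 2, y, 16, 38), (q, n, 2, y, 16, 7), (q, v, 2, r, 32, 2), (q, v, 2, r, 32, 22), (q, v, 2, r, 32, 38), (q, v, 2, r, 32, 7), (q, v, 2, y, 16, 2), (q, v, 2, y, 16, 22), (q, v, 2, y, 16, 38), (q, v, 2, y, 16, 7), (u, b, 2, r, 32, 2), (u, b, 2, r, 32, 22), (u, b, 2, r, 32, 38), (u, b, 2, r, 32, 7), (u, b, 2, y, 16, 2), (u, b, 2, y, 16, 22), (u, b, 2, y, 16, 38), (u, b, 2, y, 16, 7), (u, x, 2, r, 32, 2), (u, x, 2, r, 32, 22), (u, x, 2, r, 32, 38), (u, x, 2, r, 32, 7), (u, x, 2, y, 16, 2), (u, x, 2, y, 16, 22), (u, x, 2, y, 16, 38), (u, x, 2, y, 16, 7)}
π_{D, G} gives {(2, r), (2, y), (22, r), (22, y), (38, r), (38, y), (7, r), (7, y)} (32 duplicate(s) eliminated).

{(2, r), (2, y), (22, r), (22, y), (38, r), (38, y), (7, r), (7, y)}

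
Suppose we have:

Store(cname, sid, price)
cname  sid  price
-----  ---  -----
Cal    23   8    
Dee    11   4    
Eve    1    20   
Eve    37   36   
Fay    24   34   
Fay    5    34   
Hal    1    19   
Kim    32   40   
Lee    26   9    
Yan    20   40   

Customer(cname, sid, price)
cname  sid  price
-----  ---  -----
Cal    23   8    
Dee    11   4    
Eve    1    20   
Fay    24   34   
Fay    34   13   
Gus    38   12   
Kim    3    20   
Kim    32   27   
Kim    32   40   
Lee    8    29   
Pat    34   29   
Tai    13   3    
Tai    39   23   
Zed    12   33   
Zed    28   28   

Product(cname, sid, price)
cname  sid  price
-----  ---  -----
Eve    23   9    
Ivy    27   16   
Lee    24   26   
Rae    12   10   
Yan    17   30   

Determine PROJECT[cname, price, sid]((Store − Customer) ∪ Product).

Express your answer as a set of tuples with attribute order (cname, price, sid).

Taking the difference: {(Eve, 37, 36), (Fay, 5, 34), (Hal, 1, 19), (Lee, 26, 9), (Yan, 20, 40)}
Taking the union: {(Eve, 23, 9), (Eve, 37, 36), (Fay, 5, 34), (Hal, 1, 19), (Ivy, 27, 16), (Lee, 24, 26), (Lee, 26, 9), (Rae, 12, 10), (Yan, 17, 30), (Yan, 20, 40)}
π[cname, price, sid]: project onto (cname, price, sid) → {(Eve, 36, 37), (Eve, 9, 23), (Fay, 34, 5), (Hal, 19, 1), (Ivy, 16, 27), (Lee, 26, 24), (Lee, 9, 26), (Rae, 10, 12), (Yan, 30, 17), (Yan, 40, 20)}

{(Eve, 36, 37), (Eve, 9, 23), (Fay, 34, 5), (Hal, 19, 1), (Ivy, 16, 27), (Lee, 26, 24), (Lee, 9, 26), (Rae, 10, 12), (Yan, 30, 17), (Yan, 40, 20)}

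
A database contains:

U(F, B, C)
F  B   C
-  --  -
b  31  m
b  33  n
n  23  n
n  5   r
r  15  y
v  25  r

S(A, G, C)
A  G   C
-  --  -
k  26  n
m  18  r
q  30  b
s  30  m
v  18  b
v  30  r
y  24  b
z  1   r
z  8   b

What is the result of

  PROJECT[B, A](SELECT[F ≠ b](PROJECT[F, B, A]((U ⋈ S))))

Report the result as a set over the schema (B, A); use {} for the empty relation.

{(23, k), (25, m), (25, v), (25, z), (5, m), (5, v), (5, z)}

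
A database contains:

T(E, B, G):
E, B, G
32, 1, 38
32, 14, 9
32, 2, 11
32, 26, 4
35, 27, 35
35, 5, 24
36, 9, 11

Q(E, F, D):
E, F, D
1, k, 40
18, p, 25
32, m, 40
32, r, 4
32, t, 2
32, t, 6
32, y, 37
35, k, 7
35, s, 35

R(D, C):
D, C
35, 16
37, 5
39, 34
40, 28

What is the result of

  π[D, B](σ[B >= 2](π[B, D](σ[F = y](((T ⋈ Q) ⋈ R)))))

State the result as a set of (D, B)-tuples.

Joining T and Q on E yields {(32, 1, 38, m, 40), (32, 1, 38, r, 4), (32, 1, 38, t, 2), (32, 1, 38, t, 6), (32, 1, 38, y, 37), (32, 14, 9, m, 40), (32, 14, 9, r, 4), (32, 14, 9, t, 2), (32, 14, 9, t, 6), (32, 14, 9, y, 37), (32, 2, 11, m, 40), (32, 2, 11, r, 4), (32, 2, 11, t, 2), (32, 2, 11, t, 6), (32, 2, 11, y, 37), (32, 26, 4, m, 40), (32, 26, 4, r, 4), (32, 26, 4, t, 2), (32, 26, 4, t, 6), (32, 26, 4, y, 37), (35, 27, 35, k, 7), (35, 27, 35, s, 35), (35, 5, 24, k, 7), (35, 5, 24, s, 35)}.
Joining (T ⋈ Q) and R on D yields {(32, 1, 38, m, 40, 28), (32, 1, 38, y, 37, 5), (32, 14, 9, m, 40, 28), (32, 14, 9, y, 37, 5), (32, 2, 11, m, 40, 28), (32, 2, 11, y, 37, 5), (32, 26, 4, m, 40, 28), (32, 26, 4, y, 37, 5), (35, 27, 35, s, 35, 16), (35, 5, 24, s, 35, 16)}.
Filtering on F = y leaves {(32, 1, 38, y, 37, 5), (32, 14, 9, y, 37, 5), (32, 2, 11, y, 37, 5), (32, 26, 4, y, 37, 5)}.
Keep only column(s) B, D: {(1, 37), (14, 37), (2, 37), (26, 37)}
Filtering on B >= 2 leaves {(14, 37), (2, 37), (26, 37)}.
Keep only column(s) D, B: {(37, 14), (37, 2), (37, 26)}

{(37, 14), (37, 2), (37, 26)}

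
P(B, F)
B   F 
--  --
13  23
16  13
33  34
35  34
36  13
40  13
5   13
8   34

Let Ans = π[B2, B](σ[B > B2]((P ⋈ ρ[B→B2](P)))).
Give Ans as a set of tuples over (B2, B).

ρ[B→B2]: schema becomes (B2, F); tuples unchanged.
Natural join on F: {(13, 23, 13), (16, 13, 16), (16, 13, 36), (16, 13, 40), (16, 13, 5), (33, 34, 33), (33, 34, 35), (33, 34, 8), (35, 34, 33), (35, 34, 35), (35, 34, 8), (36, 13, 16), (36, 13, 36), (36, 13, 40), (36, 13, 5), (40, 13, 16), (40, 13, 36), (40, 13, 40), (40, 13, 5), (5, 13, 16), (5, 13, 36), (5, 13, 40), (5, 13, 5), (8, 34, 33), (8, 34, 35), (8, 34, 8)}
Selection B > B2: {(16, 13, 5), (33, 34, 8), (35, 34, 33), (35, 34, 8), (36, 13, 16), (36, 13, 5), (40, 13, 16), (40, 13, 36), (40, 13, 5)}
π_{B2, B} gives {(16, 36), (16, 40), (33, 35), (36, 40), (5, 16), (5, 36), (5, 40), (8, 33), (8, 35)}.

{(16, 36), (16, 40), (33, 35), (36, 40), (5, 16), (5, 36), (5, 40), (8, 33), (8, 35)}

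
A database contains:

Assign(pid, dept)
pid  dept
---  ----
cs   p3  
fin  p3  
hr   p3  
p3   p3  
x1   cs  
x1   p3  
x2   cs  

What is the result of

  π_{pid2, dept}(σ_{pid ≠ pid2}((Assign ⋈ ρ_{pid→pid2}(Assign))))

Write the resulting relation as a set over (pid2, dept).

ρ[pid→pid2]: schema becomes (pid2, dept); tuples unchanged.
Assign ⋈ ρ_{pid→pid2}(Assign) (natural join on dept): {(cs, p3, cs), (cs, p3, fin), (cs, p3, hr), (cs, p3, p3), (cs, p3, x1), (fin, p3, cs), (fin, p3, fin), (fin, p3, hr), (fin, p3, p3), (fin, p3, x1), (hr, p3, cs), (hr, p3, fin), (hr, p3, hr), (hr, p3, p3), (hr, p3, x1), (p3, p3, cs), (p3, p3, fin), (p3, p3, hr), (p3, p3, p3), (p3, p3, x1), (x1, cs, x1), (x1, cs, x2), (x1, p3, cs), (x1, p3, fin), (x1, p3, hr), (x1, p3, p3), (x1, p3, x1), (x2, cs, x1), (x2, cs, x2)}
σ[pid ≠ pid2]: keep tuples satisfying pid ≠ pid2 → {(cs, p3, fin), (cs, p3, hr), (cs, p3, p3), (cs, p3, x1), (fin, p3, cs), (fin, p3, hr), (fin, p3, p3), (fin, p3, x1), (hr, p3, cs), (hr, p3, fin), (hr, p3, p3), (hr, p3, x1), (p3, p3, cs), (p3, p3, fin), (p3, p3, hr), (p3, p3, x1), (x1, cs, x2), (x1, p3, cs), (x1, p3, fin), (x1, p3, hr), (x1, p3, p3), (x2, cs, x1)}
π_{pid2, dept} gives {(cs, p3), (fin, p3), (hr, p3), (p3, p3), (x1, cs), (x1, p3), (x2, cs)} (15 duplicate(s) eliminated).

{(cs, p3), (fin, p3), (hr, p3), (p3, p3), (x1, cs), (x1, p3), (x2, cs)}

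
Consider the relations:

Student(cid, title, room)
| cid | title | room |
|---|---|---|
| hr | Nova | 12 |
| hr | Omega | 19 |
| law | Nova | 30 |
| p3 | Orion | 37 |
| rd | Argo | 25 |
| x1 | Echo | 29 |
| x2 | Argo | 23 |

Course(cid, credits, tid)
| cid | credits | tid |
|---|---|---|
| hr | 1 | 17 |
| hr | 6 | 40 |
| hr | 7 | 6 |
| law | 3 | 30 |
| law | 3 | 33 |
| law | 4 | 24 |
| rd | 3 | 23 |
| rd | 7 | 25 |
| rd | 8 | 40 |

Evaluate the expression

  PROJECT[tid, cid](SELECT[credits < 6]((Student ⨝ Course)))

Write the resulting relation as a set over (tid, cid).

{(17, hr), (23, rd), (24, law), (30, law), (33, law)}

Joining Student and Course on cid yields {(hr, Nova, 12, 1, 17), (hr, Nova, 12, 6, 40), (hr, Nova, 12, 7, 6), (hr, Omega, 19, 1, 17), (hr, Omega, 19, 6, 40), (hr, Omega, 19, 7, 6), (law, Nova, 30, 3, 30), (law, Nova, 30, 3, 33), (law, Nova, 30, 4, 24), (rd, Argo, 25, 3, 23), (rd, Argo, 25, 7, 25), (rd, Argo, 25, 8, 40)}.
Selection credits < 6: {(hr, Nova, 12, 1, 17), (hr, Omega, 19, 1, 17), (law, Nova, 30, 3, 30), (law, Nova, 30, 3, 33), (law, Nova, 30, 4, 24), (rd, Argo, 25, 3, 23)}
Keep only column(s) tid, cid (1 duplicate(s) eliminated): {(17, hr), (23, rd), (24, law), (30, law), (33, law)}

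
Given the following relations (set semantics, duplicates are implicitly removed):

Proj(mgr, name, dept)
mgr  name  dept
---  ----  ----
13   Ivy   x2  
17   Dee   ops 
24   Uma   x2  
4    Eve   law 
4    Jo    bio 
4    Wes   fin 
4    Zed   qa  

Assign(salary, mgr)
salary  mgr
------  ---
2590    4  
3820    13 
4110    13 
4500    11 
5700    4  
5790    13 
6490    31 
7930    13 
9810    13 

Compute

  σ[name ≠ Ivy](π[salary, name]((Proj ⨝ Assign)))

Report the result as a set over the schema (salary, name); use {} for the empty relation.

{(2590, Eve), (2590, Jo), (2590, Wes), (2590, Zed), (5700, Eve), (5700, Jo), (5700, Wes), (5700, Zed)}

Proj ⋈ Assign (natural join on mgr): {(13, Ivy, x2, 3820), (13, Ivy, x2, 4110), (13, Ivy, x2, 5790), (13, Ivy, x2, 7930), (13, Ivy, x2, 9810), (4, Eve, law, 2590), (4, Eve, law, 5700), (4, Jo, bio, 2590), (4, Jo, bio, 5700), (4, Wes, fin, 2590), (4, Wes, fin, 5700), (4, Zed, qa, 2590), (4, Zed, qa, 5700)}
π[salary, name]: project onto (salary, name) → {(2590, Eve), (2590, Jo), (2590, Wes), (2590, Zed), (3820, Ivy), (4110, Ivy), (5700, Eve), (5700, Jo), (5700, Wes), (5700, Zed), (5790, Ivy), (7930, Ivy), (9810, Ivy)}
Selection name ≠ Ivy: {(2590, Eve), (2590, Jo), (2590, Wes), (2590, Zed), (5700, Eve), (5700, Jo), (5700, Wes), (5700, Zed)}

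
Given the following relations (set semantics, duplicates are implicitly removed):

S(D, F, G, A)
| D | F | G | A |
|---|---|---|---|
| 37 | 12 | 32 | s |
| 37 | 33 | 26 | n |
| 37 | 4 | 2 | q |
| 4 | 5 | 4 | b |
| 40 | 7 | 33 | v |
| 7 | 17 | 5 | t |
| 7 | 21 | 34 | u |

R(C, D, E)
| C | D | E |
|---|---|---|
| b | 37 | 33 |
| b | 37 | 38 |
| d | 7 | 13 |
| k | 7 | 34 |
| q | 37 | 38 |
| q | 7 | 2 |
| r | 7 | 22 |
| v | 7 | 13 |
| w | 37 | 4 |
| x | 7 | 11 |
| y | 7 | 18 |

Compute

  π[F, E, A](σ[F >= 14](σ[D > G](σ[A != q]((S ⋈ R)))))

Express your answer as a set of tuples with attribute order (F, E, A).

S ⋈ R (natural join on D): {(37, 12, 32, s, b, 33), (37, 12, 32, s, b, 38), (37, 12, 32, s, q, 38), (37, 12, 32, s, w, 4), (37, 33, 26, n, b, 33), (37, 33, 26, n, b, 38), (37, 33, 26, n, q, 38), (37, 33, 26, n, w, 4), (37, 4, 2, q, b, 33), (37, 4, 2, q, b, 38), (37, 4, 2, q, q, 38), (37, 4, 2, q, w, 4), (7, 17, 5, t, d, 13), (7, 17, 5, t, k, 34), (7, 17, 5, t, q, 2), (7, 17, 5, t, r, 22), (7, 17, 5, t, v, 13), (7, 17, 5, t, x, 11), (7, 17, 5, t, y, 18), (7, 21, 34, u, d, 13), (7, 21, 34, u, k, 34), (7, 21, 34, u, q, 2), (7, 21, 34, u, r, 22), (7, 21, 34, u, v, 13), (7, 21, 34, u, x, 11), (7, 21, 34, u, y, 18)}
Filtering on A != q leaves {(37, 12, 32, s, b, 33), (37, 12, 32, s, b, 38), (37, 12, 32, s, q, 38), (37, 12, 32, s, w, 4), (37, 33, 26, n, b, 33), (37, 33, 26, n, b, 38), (37, 33, 26, n, q, 38), (37, 33, 26, n, w, 4), (7, 17, 5, t, d, 13), (7, 17, 5, t, k, 34), (7, 17, 5, t, q, 2), (7, 17, 5, t, r, 22), (7, 17, 5, t, v, 13), (7, 17, 5, t, x, 11), (7, 17, 5, t, y, 18), (7, 21, 34, u, d, 13), (7, 21, 34, u, k, 34), (7, 21, 34, u, q, 2), (7, 21, 34, u, r, 22), (7, 21, 34, u, v, 13), (7, 21, 34, u, x, 11), (7, 21, 34, u, y, 18)}.
Filtering on D > G leaves {(37, 12, 32, s, b, 33), (37, 12, 32, s, b, 38), (37, 12, 32, s, q, 38), (37, 12, 32, s, w, 4), (37, 33, 26, n, b, 33), (37, 33, 26, n, b, 38), (37, 33, 26, n, q, 38), (37, 33, 26, n, w, 4), (7, 17, 5, t, d, 13), (7, 17, 5, t, k, 34), (7, 17, 5, t, q, 2), (7, 17, 5, t, r, 22), (7, 17, 5, t, v, 13), (7, 17, 5, t, x, 11), (7, 17, 5, t, y, 18)}.
Filtering on F >= 14 leaves {(37, 33, 26, n, b, 33), (37, 33, 26, n, b, 38), (37, 33, 26, n, q, 38), (37, 33, 26, n, w, 4), (7, 17, 5, t, d, 13), (7, 17, 5, t, k, 34), (7, 17, 5, t, q, 2), (7, 17, 5, t, r, 22), (7, 17, 5, t, v, 13), (7, 17, 5, t, x, 11), (7, 17, 5, t, y, 18)}.
Projecting to F, E, A (2 duplicate(s) eliminated): {(17, 11, t), (17, 13, t), (17, 18, t), (17, 2, t), (17, 22, t), (17, 34, t), (33, 33, n), (33, 38, n), (33, 4, n)}

{(17, 11, t), (17, 13, t), (17, 18, t), (17, 2, t), (17, 22, t), (17, 34, t), (33, 33, n), (33, 38, n), (33, 4, n)}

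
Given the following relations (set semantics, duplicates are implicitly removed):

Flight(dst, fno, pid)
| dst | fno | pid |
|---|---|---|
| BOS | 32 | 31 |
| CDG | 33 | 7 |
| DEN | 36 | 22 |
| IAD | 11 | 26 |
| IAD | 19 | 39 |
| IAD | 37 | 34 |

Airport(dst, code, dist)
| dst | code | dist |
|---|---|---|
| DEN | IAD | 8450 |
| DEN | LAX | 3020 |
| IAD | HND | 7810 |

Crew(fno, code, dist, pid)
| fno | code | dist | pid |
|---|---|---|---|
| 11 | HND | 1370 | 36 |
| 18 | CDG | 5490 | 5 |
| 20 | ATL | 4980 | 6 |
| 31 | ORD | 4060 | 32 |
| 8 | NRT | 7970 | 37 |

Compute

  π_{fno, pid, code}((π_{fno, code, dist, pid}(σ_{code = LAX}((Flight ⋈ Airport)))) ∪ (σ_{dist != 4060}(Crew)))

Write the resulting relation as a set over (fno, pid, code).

{(11, 36, HND), (18, 5, CDG), (20, 6, ATL), (36, 22, LAX), (8, 37, NRT)}

Natural join on dst: {(DEN, 36, 22, IAD, 8450), (DEN, 36, 22, LAX, 3020), (IAD, 11, 26, HND, 7810), (IAD, 19, 39, HND, 7810), (IAD, 37, 34, HND, 7810)}
Filtering on code = LAX leaves {(DEN, 36, 22, LAX, 3020)}.
Keep only column(s) fno, code, dist, pid: {(36, LAX, 3020, 22)}
Filtering on dist != 4060 leaves {(11, HND, 1370, 36), (18, CDG, 5490, 5), (20, ATL, 4980, 6), (8, NRT, 7970, 37)}.
Set union of the two operands is {(11, HND, 1370, 36), (18, CDG, 5490, 5), (20, ATL, 4980, 6), (36, LAX, 3020, 22), (8, NRT, 7970, 37)}.
Keep only column(s) fno, pid, code: {(11, 36, HND), (18, 5, CDG), (20, 6, ATL), (36, 22, LAX), (8, 37, NRT)}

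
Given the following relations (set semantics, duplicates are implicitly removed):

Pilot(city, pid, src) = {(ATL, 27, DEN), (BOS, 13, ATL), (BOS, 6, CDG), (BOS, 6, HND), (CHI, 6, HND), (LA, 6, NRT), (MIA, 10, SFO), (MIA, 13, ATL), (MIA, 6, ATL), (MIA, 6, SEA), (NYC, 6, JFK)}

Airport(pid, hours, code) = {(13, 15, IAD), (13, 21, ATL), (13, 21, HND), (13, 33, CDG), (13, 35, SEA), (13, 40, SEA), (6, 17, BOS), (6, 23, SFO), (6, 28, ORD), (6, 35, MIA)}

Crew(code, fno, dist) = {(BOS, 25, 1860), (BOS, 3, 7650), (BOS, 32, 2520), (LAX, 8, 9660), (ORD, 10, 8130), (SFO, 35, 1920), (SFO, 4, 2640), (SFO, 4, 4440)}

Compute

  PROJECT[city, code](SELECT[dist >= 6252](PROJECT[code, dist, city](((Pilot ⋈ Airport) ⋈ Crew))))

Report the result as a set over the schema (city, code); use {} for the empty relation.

{(BOS, BOS), (BOS, ORD), (CHI, BOS), (CHI, ORD), (LA, BOS), (LA, ORD), (MIA, BOS), (MIA, ORD), (NYC, BOS), (NYC, ORD)}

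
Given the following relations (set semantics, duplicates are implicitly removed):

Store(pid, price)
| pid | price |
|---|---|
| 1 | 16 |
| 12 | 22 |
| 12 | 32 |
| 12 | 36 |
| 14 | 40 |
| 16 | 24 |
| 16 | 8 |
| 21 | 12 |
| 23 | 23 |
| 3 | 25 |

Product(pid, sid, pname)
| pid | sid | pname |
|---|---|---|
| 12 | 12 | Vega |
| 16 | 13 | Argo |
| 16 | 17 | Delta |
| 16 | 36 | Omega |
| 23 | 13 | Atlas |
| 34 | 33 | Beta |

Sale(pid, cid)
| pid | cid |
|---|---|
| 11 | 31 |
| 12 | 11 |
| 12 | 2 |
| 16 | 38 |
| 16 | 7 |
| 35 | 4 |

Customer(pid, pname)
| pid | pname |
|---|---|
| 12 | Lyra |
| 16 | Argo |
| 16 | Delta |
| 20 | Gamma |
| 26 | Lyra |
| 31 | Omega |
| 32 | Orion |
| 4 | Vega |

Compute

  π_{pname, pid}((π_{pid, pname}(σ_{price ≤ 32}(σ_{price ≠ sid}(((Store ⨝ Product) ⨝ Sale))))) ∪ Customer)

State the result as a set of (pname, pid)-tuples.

{(Argo, 16), (Delta, 16), (Gamma, 20), (Lyra, 12), (Lyra, 26), (Omega, 16), (Omega, 31), (Orion, 32), (Vega, 12), (Vega, 4)}

Store ⋈ Product (natural join on pid): {(12, 22, 12, Vega), (12, 32, 12, Vega), (12, 36, 12, Vega), (16, 24, 13, Argo), (16, 24, 17, Delta), (16, 24, 36, Omega), (16, 8, 13, Argo), (16, 8, 17, Delta), (16, 8, 36, Omega), (23, 23, 13, Atlas)}
(Store ⨝ Product) ⋈ Sale (natural join on pid): {(12, 22, 12, Vega, 11), (12, 22, 12, Vega, 2), (12, 32, 12, Vega, 11), (12, 32, 12, Vega, 2), (12, 36, 12, Vega, 11), (12, 36, 12, Vega, 2), (16, 24, 13, Argo, 38), (16, 24, 13, Argo, 7), (16, 24, 17, Delta, 38), (16, 24, 17, Delta, 7), (16, 24, 36, Omega, 38), (16, 24, 36, Omega, 7), (16, 8, 13, Argo, 38), (16, 8, 13, Argo, 7), (16, 8, 17, Delta, 38), (16, 8, 17, Delta, 7), (16, 8, 36, Omega, 38), (16, 8, 36, Omega, 7)}
Apply σ_{price ≠ sid}; surviving tuples: {(12, 22, 12, Vega, 11), (12, 22, 12, Vega, 2), (12, 32, 12, Vega, 11), (12, 32, 12, Vega, 2), (12, 36, 12, Vega, 11), (12, 36, 12, Vega, 2), (16, 24, 13, Argo, 38), (16, 24, 13, Argo, 7), (16, 24, 17, Delta, 38), (16, 24, 17, Delta, 7), (16, 24, 36, Omega, 38), (16, 24, 36, Omega, 7), (16, 8, 13, Argo, 38), (16, 8, 13, Argo, 7), (16, 8, 17, Delta, 38), (16, 8, 17, Delta, 7), (16, 8, 36, Omega, 38), (16, 8, 36, Omega, 7)}
Apply σ_{price ≤ 32}; surviving tuples: {(12, 22, 12, Vega, 11), (12, 22, 12, Vega, 2), (12, 32, 12, Vega, 11), (12, 32, 12, Vega, 2), (16, 24, 13, Argo, 38), (16, 24, 13, Argo, 7), (16, 24, 17, Delta, 38), (16, 24, 17, Delta, 7), (16, 24, 36, Omega, 38), (16, 24, 36, Omega, 7), (16, 8, 13, Argo, 38), (16, 8, 13, Argo, 7), (16, 8, 17, Delta, 38), (16, 8, 17, Delta, 7), (16, 8, 36, Omega, 38), (16, 8, 36, Omega, 7)}
π[pid, pname]: project onto (pid, pname) (12 duplicate(s) eliminated) → {(12, Vega), (16, Argo), (16, Delta), (16, Omega)}
Set union of the two operands is {(12, Lyra), (12, Vega), (16, Argo), (16, Delta), (16, Omega), (20, Gamma), (26, Lyra), (31, Omega), (32, Orion), (4, Vega)}.
π[pname, pid]: project onto (pname, pid) → {(Argo, 16), (Delta, 16), (Gamma, 20), (Lyra, 12), (Lyra, 26), (Omega, 16), (Omega, 31), (Orion, 32), (Vega, 12), (Vega, 4)}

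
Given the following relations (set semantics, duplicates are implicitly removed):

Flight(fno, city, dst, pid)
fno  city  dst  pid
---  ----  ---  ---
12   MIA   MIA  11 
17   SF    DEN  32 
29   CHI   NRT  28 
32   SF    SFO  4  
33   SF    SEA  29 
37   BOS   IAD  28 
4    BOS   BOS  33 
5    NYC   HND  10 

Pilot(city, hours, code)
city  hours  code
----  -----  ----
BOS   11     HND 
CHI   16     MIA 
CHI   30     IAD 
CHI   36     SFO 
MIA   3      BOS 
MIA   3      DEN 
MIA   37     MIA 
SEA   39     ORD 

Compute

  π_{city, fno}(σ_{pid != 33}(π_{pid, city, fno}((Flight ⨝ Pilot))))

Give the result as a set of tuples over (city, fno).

{(BOS, 37), (CHI, 29), (MIA, 12)}

Natural join on city: {(12, MIA, MIA, 11, 3, BOS), (12, MIA, MIA, 11, 3, DEN), (12, MIA, MIA, 11, 37, MIA), (29, CHI, NRT, 28, 16, MIA), (29, CHI, NRT, 28, 30, IAD), (29, CHI, NRT, 28, 36, SFO), (37, BOS, IAD, 28, 11, HND), (4, BOS, BOS, 33, 11, HND)}
π_{pid, city, fno} gives {(11, MIA, 12), (28, BOS, 37), (28, CHI, 29), (33, BOS, 4)} (4 duplicate(s) eliminated).
Filtering on pid != 33 leaves {(11, MIA, 12), (28, BOS, 37), (28, CHI, 29)}.
π_{city, fno} gives {(BOS, 37), (CHI, 29), (MIA, 12)}.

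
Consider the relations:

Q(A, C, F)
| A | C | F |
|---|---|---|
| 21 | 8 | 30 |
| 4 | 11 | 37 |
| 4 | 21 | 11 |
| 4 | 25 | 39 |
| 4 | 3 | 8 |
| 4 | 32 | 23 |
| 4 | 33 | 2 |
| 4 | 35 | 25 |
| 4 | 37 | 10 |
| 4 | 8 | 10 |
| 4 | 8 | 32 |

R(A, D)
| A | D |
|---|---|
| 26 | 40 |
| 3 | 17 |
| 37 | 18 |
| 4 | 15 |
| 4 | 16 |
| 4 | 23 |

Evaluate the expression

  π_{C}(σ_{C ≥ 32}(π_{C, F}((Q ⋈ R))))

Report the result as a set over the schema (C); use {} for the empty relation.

{32, 33, 35, 37}

Natural join on A: {(4, 11, 37, 15), (4, 11, 37, 16), (4, 11, 37, 23), (4, 21, 11, 15), (4, 21, 11, 16), (4, 21, 11, 23), (4, 25, 39, 15), (4, 25, 39, 16), (4, 25, 39, 23), (4, 3, 8, 15), (4, 3, 8, 16), (4, 3, 8, 23), (4, 32, 23, 15), (4, 32, 23, 16), (4, 32, 23, 23), (4, 33, 2, 15), (4, 33, 2, 16), (4, 33, 2, 23), (4, 35, 25, 15), (4, 35, 25, 16), (4, 35, 25, 23), (4, 37, 10, 15), (4, 37, 10, 16), (4, 37, 10, 23), (4, 8, 10, 15), (4, 8, 10, 16), (4, 8, 10, 23), (4, 8, 32, 15), (4, 8, 32, 16), (4, 8, 32, 23)}
Projecting to C, F (20 duplicate(s) eliminated): {(11, 37), (21, 11), (25, 39), (3, 8), (32, 23), (33, 2), (35, 25), (37, 10), (8, 10), (8, 32)}
Apply σ_{C ≥ 32}; surviving tuples: {(32, 23), (33, 2), (35, 25), (37, 10)}
Projecting to C: {32, 33, 35, 37}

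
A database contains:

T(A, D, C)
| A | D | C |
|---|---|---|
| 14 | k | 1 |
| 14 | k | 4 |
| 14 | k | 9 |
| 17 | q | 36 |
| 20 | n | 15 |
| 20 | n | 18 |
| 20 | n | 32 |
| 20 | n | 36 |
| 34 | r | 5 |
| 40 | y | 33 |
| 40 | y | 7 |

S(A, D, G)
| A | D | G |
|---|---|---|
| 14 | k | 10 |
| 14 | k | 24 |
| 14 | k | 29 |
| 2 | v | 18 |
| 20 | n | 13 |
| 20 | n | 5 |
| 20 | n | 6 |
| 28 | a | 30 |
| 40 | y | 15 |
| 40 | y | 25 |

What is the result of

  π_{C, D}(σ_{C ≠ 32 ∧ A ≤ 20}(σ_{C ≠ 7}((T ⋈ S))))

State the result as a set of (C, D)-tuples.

{(1, k), (15, n), (18, n), (36, n), (4, k), (9, k)}

T ⋈ S (natural join on A, D): {(14, k, 1, 10), (14, k, 1, 24), (14, k, 1, 29), (14, k, 4, 10), (14, k, 4, 24), (14, k, 4, 29), (14, k, 9, 10), (14, k, 9, 24), (14, k, 9, 29), (20, n, 15, 13), (20, n, 15, 5), (20, n, 15, 6), (20, n, 18, 13), (20, n, 18, 5), (20, n, 18, 6), (20, n, 32, 13), (20, n, 32, 5), (20, n, 32, 6), (20, n, 36, 13), (20, n, 36, 5), (20, n, 36, 6), (40, y, 33, 15), (40, y, 33, 25), (40, y, 7, 15), (40, y, 7, 25)}
Filtering on C ≠ 7 leaves {(14, k, 1, 10), (14, k, 1, 24), (14, k, 1, 29), (14, k, 4, 10), (14, k, 4, 24), (14, k, 4, 29), (14, k, 9, 10), (14, k, 9, 24), (14, k, 9, 29), (20, n, 15, 13), (20, n, 15, 5), (20, n, 15, 6), (20, n, 18, 13), (20, n, 18, 5), (20, n, 18, 6), (20, n, 32, 13), (20, n, 32, 5), (20, n, 32, 6), (20, n, 36, 13), (20, n, 36, 5), (20, n, 36, 6), (40, y, 33, 15), (40, y, 33, 25)}.
Filtering on C ≠ 32 ∧ A ≤ 20 leaves {(14, k, 1, 10), (14, k, 1, 24), (14, k, 1, 29), (14, k, 4, 10), (14, k, 4, 24), (14, k, 4, 29), (14, k, 9, 10), (14, k, 9, 24), (14, k, 9, 29), (20, n, 15, 13), (20, n, 15, 5), (20, n, 15, 6), (20, n, 18, 13), (20, n, 18, 5), (20, n, 18, 6), (20, n, 36, 13), (20, n, 36, 5), (20, n, 36, 6)}.
Keep only column(s) C, D (12 duplicate(s) eliminated): {(1, k), (15, n), (18, n), (36, n), (4, k), (9, k)}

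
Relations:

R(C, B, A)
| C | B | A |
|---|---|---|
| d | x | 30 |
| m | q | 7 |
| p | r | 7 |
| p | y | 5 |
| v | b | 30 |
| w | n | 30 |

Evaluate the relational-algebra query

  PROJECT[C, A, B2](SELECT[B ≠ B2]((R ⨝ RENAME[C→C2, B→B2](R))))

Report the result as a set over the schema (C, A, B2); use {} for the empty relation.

{(d, 30, b), (d, 30, n), (m, 7, r), (p, 7, q), (v, 30, n), (v, 30, x), (w, 30, b), (w, 30, x)}

ρ[C→C2, B→B2]: schema becomes (C2, B2, A); tuples unchanged.
R ⋈ RENAME[C→C2, B→B2](R) (natural join on A): {(d, x, 30, d, x), (d, x, 30, v, b), (d, x, 30, w, n), (m, q, 7, m, q), (m, q, 7, p, r), (p, r, 7, m, q), (p, r, 7, p, r), (p, y, 5, p, y), (v, b, 30, d, x), (v, b, 30, v, b), (v, b, 30, w, n), (w, n, 30, d, x), (w, n, 30, v, b), (w, n, 30, w, n)}
Filtering on B ≠ B2 leaves {(d, x, 30, v, b), (d, x, 30, w, n), (m, q, 7, p, r), (p, r, 7, m, q), (v, b, 30, d, x), (v, b, 30, w, n), (w, n, 30, d, x), (w, n, 30, v, b)}.
π_{C, A, B2} gives {(d, 30, b), (d, 30, n), (m, 7, r), (p, 7, q), (v, 30, n), (v, 30, x), (w, 30, b), (w, 30, x)}.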